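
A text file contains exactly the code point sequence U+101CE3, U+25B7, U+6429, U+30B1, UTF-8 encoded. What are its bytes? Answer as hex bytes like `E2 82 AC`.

U+101CE3: 4-byte form → F4 81 B3 A3.
U+25B7: 3-byte form → E2 96 B7.
U+6429: 3-byte form → E6 90 A9.
U+30B1: 3-byte form → E3 82 B1.
Concatenated (13 bytes): F4 81 B3 A3 E2 96 B7 E6 90 A9 E3 82 B1.

F4 81 B3 A3 E2 96 B7 E6 90 A9 E3 82 B1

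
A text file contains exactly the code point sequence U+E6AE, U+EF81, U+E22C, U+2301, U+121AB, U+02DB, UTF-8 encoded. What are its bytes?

U+E6AE: 3-byte form → EE 9A AE.
U+EF81: 3-byte form → EE BE 81.
U+E22C: 3-byte form → EE 88 AC.
U+2301: 3-byte form → E2 8C 81.
U+121AB: 4-byte form → F0 92 86 AB.
U+02DB: 2-byte form → CB 9B.
Concatenated (18 bytes): EE 9A AE EE BE 81 EE 88 AC E2 8C 81 F0 92 86 AB CB 9B.

EE 9A AE EE BE 81 EE 88 AC E2 8C 81 F0 92 86 AB CB 9B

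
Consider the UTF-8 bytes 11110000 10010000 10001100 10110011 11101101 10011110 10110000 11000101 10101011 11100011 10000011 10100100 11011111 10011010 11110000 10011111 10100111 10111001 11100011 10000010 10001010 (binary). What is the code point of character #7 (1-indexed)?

Offset 0: leading byte 0xF0 = 11110000 → 4-byte char #1 = F0 90 8C B3.
Offset 4: leading byte 0xED = 11101101 → 3-byte char #2 = ED 9E B0.
Offset 7: leading byte 0xC5 = 11000101 → 2-byte char #3 = C5 AB.
Offset 9: leading byte 0xE3 = 11100011 → 3-byte char #4 = E3 83 A4.
Offset 12: leading byte 0xDF = 11011111 → 2-byte char #5 = DF 9A.
Offset 14: leading byte 0xF0 = 11110000 → 4-byte char #6 = F0 9F A7 B9.
Offset 18: leading byte 0xE3 = 11100011 → 3-byte char #7 = E3 82 8A.
Leading byte 0xE3 = 11100011 matches 1110xxxx → 3-byte sequence.
Byte 1: 0xE3 = 11100011, payload 0011 (4 bits).
Byte 2: 0x82 = 10000010 (10xxxxxx ✓), payload 000010.
Byte 3: 0x8A = 10001010 (10xxxxxx ✓), payload 001010.
Concatenate: 0011000010001010 = 0x308A (16 bits → U+308A).

U+308A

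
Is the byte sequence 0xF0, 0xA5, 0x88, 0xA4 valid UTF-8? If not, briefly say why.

valid

Leading byte 0xF0 = 11110000 → 4-byte form.
Continuation bytes 0xA5=10100101, 0x88=10001000, 0xA4=10100100 all match 10xxxxxx.
Decoded value 0x25224 is ≥ 0x10000 (shortest form) and not a surrogate.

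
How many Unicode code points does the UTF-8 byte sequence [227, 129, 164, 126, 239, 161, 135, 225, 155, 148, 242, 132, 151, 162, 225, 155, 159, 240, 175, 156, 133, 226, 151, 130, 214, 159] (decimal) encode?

Byte at offset 0: 0xE3 = 11100011 → 3-byte char (#1). Advance 3.
Byte at offset 3: 0x7E = 01111110 → 1-byte char (#2). Advance 1.
Byte at offset 4: 0xEF = 11101111 → 3-byte char (#3). Advance 3.
Byte at offset 7: 0xE1 = 11100001 → 3-byte char (#4). Advance 3.
Byte at offset 10: 0xF2 = 11110010 → 4-byte char (#5). Advance 4.
Byte at offset 14: 0xE1 = 11100001 → 3-byte char (#6). Advance 3.
Byte at offset 17: 0xF0 = 11110000 → 4-byte char (#7). Advance 4.
Byte at offset 21: 0xE2 = 11100010 → 3-byte char (#8). Advance 3.
Byte at offset 24: 0xD6 = 11010110 → 2-byte char (#9). Advance 2.
Reached end at offset 26 after 9 code points.

9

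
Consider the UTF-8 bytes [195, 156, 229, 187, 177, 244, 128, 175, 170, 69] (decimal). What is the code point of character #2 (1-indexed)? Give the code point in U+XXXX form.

U+5EF1

Offset 0: leading byte 0xC3 = 11000011 → 2-byte char #1 = C3 9C.
Offset 2: leading byte 0xE5 = 11100101 → 3-byte char #2 = E5 BB B1.
Leading byte 0xE5 = 11100101 matches 1110xxxx → 3-byte sequence.
Byte 1: 0xE5 = 11100101, payload 0101 (4 bits).
Byte 2: 0xBB = 10111011 (10xxxxxx ✓), payload 111011.
Byte 3: 0xB1 = 10110001 (10xxxxxx ✓), payload 110001.
Concatenate: 0101111011110001 = 0x5EF1 (16 bits → U+5EF1).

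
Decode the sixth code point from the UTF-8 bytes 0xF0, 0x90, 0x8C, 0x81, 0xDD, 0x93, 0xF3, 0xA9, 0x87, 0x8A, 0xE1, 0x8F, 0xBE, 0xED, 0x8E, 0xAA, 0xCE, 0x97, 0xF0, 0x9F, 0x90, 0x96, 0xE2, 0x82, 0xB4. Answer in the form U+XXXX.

Offset 0: leading byte 0xF0 = 11110000 → 4-byte char #1 = F0 90 8C 81.
Offset 4: leading byte 0xDD = 11011101 → 2-byte char #2 = DD 93.
Offset 6: leading byte 0xF3 = 11110011 → 4-byte char #3 = F3 A9 87 8A.
Offset 10: leading byte 0xE1 = 11100001 → 3-byte char #4 = E1 8F BE.
Offset 13: leading byte 0xED = 11101101 → 3-byte char #5 = ED 8E AA.
Offset 16: leading byte 0xCE = 11001110 → 2-byte char #6 = CE 97.
Leading byte 0xCE = 11001110 matches 110xxxxx → 2-byte sequence.
Byte 1: 0xCE = 11001110, payload 01110 (5 bits).
Byte 2: 0x97 = 10010111 (10xxxxxx ✓), payload 010111.
Concatenate: 01110010111 = 0x397 (11 bits → U+0397).

U+0397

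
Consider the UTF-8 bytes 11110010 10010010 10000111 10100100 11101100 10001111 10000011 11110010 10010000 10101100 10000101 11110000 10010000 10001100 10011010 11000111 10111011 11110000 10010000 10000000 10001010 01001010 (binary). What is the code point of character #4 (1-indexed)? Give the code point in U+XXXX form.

U+1031A

Offset 0: leading byte 0xF2 = 11110010 → 4-byte char #1 = F2 92 87 A4.
Offset 4: leading byte 0xEC = 11101100 → 3-byte char #2 = EC 8F 83.
Offset 7: leading byte 0xF2 = 11110010 → 4-byte char #3 = F2 90 AC 85.
Offset 11: leading byte 0xF0 = 11110000 → 4-byte char #4 = F0 90 8C 9A.
Leading byte 0xF0 = 11110000 matches 11110xxx → 4-byte sequence.
Byte 1: 0xF0 = 11110000, payload 000 (3 bits).
Byte 2: 0x90 = 10010000 (10xxxxxx ✓), payload 010000.
Byte 3: 0x8C = 10001100 (10xxxxxx ✓), payload 001100.
Byte 4: 0x9A = 10011010 (10xxxxxx ✓), payload 011010.
Concatenate: 000010000001100011010 = 0x1031A (21 bits → U+1031A).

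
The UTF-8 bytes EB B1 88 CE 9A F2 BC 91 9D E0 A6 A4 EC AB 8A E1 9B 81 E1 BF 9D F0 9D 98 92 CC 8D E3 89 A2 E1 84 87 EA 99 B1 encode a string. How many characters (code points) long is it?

12

Byte at offset 0: 0xEB = 11101011 → 3-byte char (#1). Advance 3.
Byte at offset 3: 0xCE = 11001110 → 2-byte char (#2). Advance 2.
Byte at offset 5: 0xF2 = 11110010 → 4-byte char (#3). Advance 4.
Byte at offset 9: 0xE0 = 11100000 → 3-byte char (#4). Advance 3.
Byte at offset 12: 0xEC = 11101100 → 3-byte char (#5). Advance 3.
Byte at offset 15: 0xE1 = 11100001 → 3-byte char (#6). Advance 3.
Byte at offset 18: 0xE1 = 11100001 → 3-byte char (#7). Advance 3.
Byte at offset 21: 0xF0 = 11110000 → 4-byte char (#8). Advance 4.
Byte at offset 25: 0xCC = 11001100 → 2-byte char (#9). Advance 2.
Byte at offset 27: 0xE3 = 11100011 → 3-byte char (#10). Advance 3.
Byte at offset 30: 0xE1 = 11100001 → 3-byte char (#11). Advance 3.
Byte at offset 33: 0xEA = 11101010 → 3-byte char (#12). Advance 3.
Reached end at offset 36 after 12 code points.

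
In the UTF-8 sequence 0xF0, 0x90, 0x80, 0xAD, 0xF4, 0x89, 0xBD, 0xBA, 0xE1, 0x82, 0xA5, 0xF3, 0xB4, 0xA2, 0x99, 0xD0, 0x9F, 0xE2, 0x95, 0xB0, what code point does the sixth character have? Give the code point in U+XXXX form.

U+2570

Offset 0: leading byte 0xF0 = 11110000 → 4-byte char #1 = F0 90 80 AD.
Offset 4: leading byte 0xF4 = 11110100 → 4-byte char #2 = F4 89 BD BA.
Offset 8: leading byte 0xE1 = 11100001 → 3-byte char #3 = E1 82 A5.
Offset 11: leading byte 0xF3 = 11110011 → 4-byte char #4 = F3 B4 A2 99.
Offset 15: leading byte 0xD0 = 11010000 → 2-byte char #5 = D0 9F.
Offset 17: leading byte 0xE2 = 11100010 → 3-byte char #6 = E2 95 B0.
Leading byte 0xE2 = 11100010 matches 1110xxxx → 3-byte sequence.
Byte 1: 0xE2 = 11100010, payload 0010 (4 bits).
Byte 2: 0x95 = 10010101 (10xxxxxx ✓), payload 010101.
Byte 3: 0xB0 = 10110000 (10xxxxxx ✓), payload 110000.
Concatenate: 0010010101110000 = 0x2570 (16 bits → U+2570).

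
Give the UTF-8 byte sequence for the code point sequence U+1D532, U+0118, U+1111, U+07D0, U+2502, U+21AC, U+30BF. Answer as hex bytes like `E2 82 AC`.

U+1D532: 4-byte form → F0 9D 94 B2.
U+0118: 2-byte form → C4 98.
U+1111: 3-byte form → E1 84 91.
U+07D0: 2-byte form → DF 90.
U+2502: 3-byte form → E2 94 82.
U+21AC: 3-byte form → E2 86 AC.
U+30BF: 3-byte form → E3 82 BF.
Concatenated (20 bytes): F0 9D 94 B2 C4 98 E1 84 91 DF 90 E2 94 82 E2 86 AC E3 82 BF.

F0 9D 94 B2 C4 98 E1 84 91 DF 90 E2 94 82 E2 86 AC E3 82 BF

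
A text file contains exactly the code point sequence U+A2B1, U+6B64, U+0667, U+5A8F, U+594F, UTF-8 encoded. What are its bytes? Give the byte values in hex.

EA 8A B1 E6 AD A4 D9 A7 E5 AA 8F E5 A5 8F

U+A2B1: 3-byte form → EA 8A B1.
U+6B64: 3-byte form → E6 AD A4.
U+0667: 2-byte form → D9 A7.
U+5A8F: 3-byte form → E5 AA 8F.
U+594F: 3-byte form → E5 A5 8F.
Concatenated (14 bytes): EA 8A B1 E6 AD A4 D9 A7 E5 AA 8F E5 A5 8F.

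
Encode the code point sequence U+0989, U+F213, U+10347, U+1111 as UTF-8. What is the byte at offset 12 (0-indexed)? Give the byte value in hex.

0x91

U+0989 → 3-byte form E0 A6 89 at offsets 0–2.
U+F213 → 3-byte form EF 88 93 at offsets 3–5.
U+10347 → 4-byte form F0 90 8D 87 at offsets 6–9.
U+1111 → 3-byte form E1 84 91 at offsets 10–12.
Offset 12 falls in char 4's range; it's byte 3 of E1 84 91 = 0x91.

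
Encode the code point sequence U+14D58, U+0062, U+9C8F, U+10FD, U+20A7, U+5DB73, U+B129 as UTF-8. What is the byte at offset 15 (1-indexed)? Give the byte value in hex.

1-indexed offset 15 is 0-indexed offset 14.
U+14D58 → 4-byte form F0 94 B5 98 at offsets 0–3.
U+0062 → 1-byte form 62 at offsets 4–4.
U+9C8F → 3-byte form E9 B2 8F at offsets 5–7.
U+10FD → 3-byte form E1 83 BD at offsets 8–10.
U+20A7 → 3-byte form E2 82 A7 at offsets 11–13.
U+5DB73 → 4-byte form F1 9D AD B3 at offsets 14–17.
Offset 14 falls in char 6's range; it's byte 1 of F1 9D AD B3 = 0xF1.

0xF1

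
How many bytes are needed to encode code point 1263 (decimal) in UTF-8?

2

U+04EF = 0x4EF. UTF-8 uses 1 byte below 0x80, 2 below 0x800, 3 below 0x10000, 4 up to 0x10FFFF. 0x4EF is in U+0080–U+07FF → 2 bytes.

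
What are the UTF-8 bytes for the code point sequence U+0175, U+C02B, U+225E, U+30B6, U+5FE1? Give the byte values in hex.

U+0175: 2-byte form → C5 B5.
U+C02B: 3-byte form → EC 80 AB.
U+225E: 3-byte form → E2 89 9E.
U+30B6: 3-byte form → E3 82 B6.
U+5FE1: 3-byte form → E5 BF A1.
Concatenated (14 bytes): C5 B5 EC 80 AB E2 89 9E E3 82 B6 E5 BF A1.

C5 B5 EC 80 AB E2 89 9E E3 82 B6 E5 BF A1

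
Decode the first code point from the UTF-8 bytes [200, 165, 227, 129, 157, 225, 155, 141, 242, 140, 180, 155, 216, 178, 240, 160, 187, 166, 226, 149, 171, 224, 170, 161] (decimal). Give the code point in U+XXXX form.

Offset 0: leading byte 0xC8 = 11001000 → 2-byte char #1 = C8 A5.
Leading byte 0xC8 = 11001000 matches 110xxxxx → 2-byte sequence.
Byte 1: 0xC8 = 11001000, payload 01000 (5 bits).
Byte 2: 0xA5 = 10100101 (10xxxxxx ✓), payload 100101.
Concatenate: 01000100101 = 0x225 (11 bits → U+0225).

U+0225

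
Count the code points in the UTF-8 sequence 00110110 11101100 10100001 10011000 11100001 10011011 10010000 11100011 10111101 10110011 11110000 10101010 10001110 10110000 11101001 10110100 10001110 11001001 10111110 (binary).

Byte at offset 0: 0x36 = 00110110 → 1-byte char (#1). Advance 1.
Byte at offset 1: 0xEC = 11101100 → 3-byte char (#2). Advance 3.
Byte at offset 4: 0xE1 = 11100001 → 3-byte char (#3). Advance 3.
Byte at offset 7: 0xE3 = 11100011 → 3-byte char (#4). Advance 3.
Byte at offset 10: 0xF0 = 11110000 → 4-byte char (#5). Advance 4.
Byte at offset 14: 0xE9 = 11101001 → 3-byte char (#6). Advance 3.
Byte at offset 17: 0xC9 = 11001001 → 2-byte char (#7). Advance 2.
Reached end at offset 19 after 7 code points.

7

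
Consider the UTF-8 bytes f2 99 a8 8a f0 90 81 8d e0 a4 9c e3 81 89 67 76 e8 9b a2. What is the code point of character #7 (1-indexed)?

Offset 0: leading byte 0xF2 = 11110010 → 4-byte char #1 = F2 99 A8 8A.
Offset 4: leading byte 0xF0 = 11110000 → 4-byte char #2 = F0 90 81 8D.
Offset 8: leading byte 0xE0 = 11100000 → 3-byte char #3 = E0 A4 9C.
Offset 11: leading byte 0xE3 = 11100011 → 3-byte char #4 = E3 81 89.
Offset 14: leading byte 0x67 = 01100111 → 1-byte char #5 = 67.
Offset 15: leading byte 0x76 = 01110110 → 1-byte char #6 = 76.
Offset 16: leading byte 0xE8 = 11101000 → 3-byte char #7 = E8 9B A2.
Leading byte 0xE8 = 11101000 matches 1110xxxx → 3-byte sequence.
Byte 1: 0xE8 = 11101000, payload 1000 (4 bits).
Byte 2: 0x9B = 10011011 (10xxxxxx ✓), payload 011011.
Byte 3: 0xA2 = 10100010 (10xxxxxx ✓), payload 100010.
Concatenate: 1000011011100010 = 0x86E2 (16 bits → U+86E2).

U+86E2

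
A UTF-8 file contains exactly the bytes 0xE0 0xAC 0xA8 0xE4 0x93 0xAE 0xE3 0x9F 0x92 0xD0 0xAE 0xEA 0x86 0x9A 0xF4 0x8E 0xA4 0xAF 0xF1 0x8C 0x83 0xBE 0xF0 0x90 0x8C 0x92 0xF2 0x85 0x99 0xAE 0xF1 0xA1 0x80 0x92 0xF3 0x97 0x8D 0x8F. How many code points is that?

Byte at offset 0: 0xE0 = 11100000 → 3-byte char (#1). Advance 3.
Byte at offset 3: 0xE4 = 11100100 → 3-byte char (#2). Advance 3.
Byte at offset 6: 0xE3 = 11100011 → 3-byte char (#3). Advance 3.
Byte at offset 9: 0xD0 = 11010000 → 2-byte char (#4). Advance 2.
Byte at offset 11: 0xEA = 11101010 → 3-byte char (#5). Advance 3.
Byte at offset 14: 0xF4 = 11110100 → 4-byte char (#6). Advance 4.
Byte at offset 18: 0xF1 = 11110001 → 4-byte char (#7). Advance 4.
Byte at offset 22: 0xF0 = 11110000 → 4-byte char (#8). Advance 4.
Byte at offset 26: 0xF2 = 11110010 → 4-byte char (#9). Advance 4.
Byte at offset 30: 0xF1 = 11110001 → 4-byte char (#10). Advance 4.
Byte at offset 34: 0xF3 = 11110011 → 4-byte char (#11). Advance 4.
Reached end at offset 38 after 11 code points.

11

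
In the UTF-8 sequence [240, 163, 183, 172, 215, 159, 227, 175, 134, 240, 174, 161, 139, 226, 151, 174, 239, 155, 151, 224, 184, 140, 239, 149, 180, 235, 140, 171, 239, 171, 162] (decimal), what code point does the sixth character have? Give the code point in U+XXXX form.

Offset 0: leading byte 0xF0 = 11110000 → 4-byte char #1 = F0 A3 B7 AC.
Offset 4: leading byte 0xD7 = 11010111 → 2-byte char #2 = D7 9F.
Offset 6: leading byte 0xE3 = 11100011 → 3-byte char #3 = E3 AF 86.
Offset 9: leading byte 0xF0 = 11110000 → 4-byte char #4 = F0 AE A1 8B.
Offset 13: leading byte 0xE2 = 11100010 → 3-byte char #5 = E2 97 AE.
Offset 16: leading byte 0xEF = 11101111 → 3-byte char #6 = EF 9B 97.
Leading byte 0xEF = 11101111 matches 1110xxxx → 3-byte sequence.
Byte 1: 0xEF = 11101111, payload 1111 (4 bits).
Byte 2: 0x9B = 10011011 (10xxxxxx ✓), payload 011011.
Byte 3: 0x97 = 10010111 (10xxxxxx ✓), payload 010111.
Concatenate: 1111011011010111 = 0xF6D7 (16 bits → U+F6D7).

U+F6D7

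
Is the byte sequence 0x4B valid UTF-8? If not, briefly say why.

valid

Leading byte 0x4B = 01001011 → 1-byte form.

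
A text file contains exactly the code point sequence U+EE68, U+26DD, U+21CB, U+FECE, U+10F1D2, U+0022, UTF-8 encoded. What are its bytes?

U+EE68: 3-byte form → EE B9 A8.
U+26DD: 3-byte form → E2 9B 9D.
U+21CB: 3-byte form → E2 87 8B.
U+FECE: 3-byte form → EF BB 8E.
U+10F1D2: 4-byte form → F4 8F 87 92.
U+0022: 1-byte form → 22.
Concatenated (17 bytes): EE B9 A8 E2 9B 9D E2 87 8B EF BB 8E F4 8F 87 92 22.

EE B9 A8 E2 9B 9D E2 87 8B EF BB 8E F4 8F 87 92 22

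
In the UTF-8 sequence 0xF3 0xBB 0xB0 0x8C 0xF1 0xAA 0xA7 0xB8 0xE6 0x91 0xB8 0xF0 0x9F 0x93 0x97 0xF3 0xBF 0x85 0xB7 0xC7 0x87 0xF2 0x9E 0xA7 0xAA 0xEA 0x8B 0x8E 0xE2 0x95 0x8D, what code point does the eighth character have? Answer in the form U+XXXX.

Offset 0: leading byte 0xF3 = 11110011 → 4-byte char #1 = F3 BB B0 8C.
Offset 4: leading byte 0xF1 = 11110001 → 4-byte char #2 = F1 AA A7 B8.
Offset 8: leading byte 0xE6 = 11100110 → 3-byte char #3 = E6 91 B8.
Offset 11: leading byte 0xF0 = 11110000 → 4-byte char #4 = F0 9F 93 97.
Offset 15: leading byte 0xF3 = 11110011 → 4-byte char #5 = F3 BF 85 B7.
Offset 19: leading byte 0xC7 = 11000111 → 2-byte char #6 = C7 87.
Offset 21: leading byte 0xF2 = 11110010 → 4-byte char #7 = F2 9E A7 AA.
Offset 25: leading byte 0xEA = 11101010 → 3-byte char #8 = EA 8B 8E.
Leading byte 0xEA = 11101010 matches 1110xxxx → 3-byte sequence.
Byte 1: 0xEA = 11101010, payload 1010 (4 bits).
Byte 2: 0x8B = 10001011 (10xxxxxx ✓), payload 001011.
Byte 3: 0x8E = 10001110 (10xxxxxx ✓), payload 001110.
Concatenate: 1010001011001110 = 0xA2CE (16 bits → U+A2CE).

U+A2CE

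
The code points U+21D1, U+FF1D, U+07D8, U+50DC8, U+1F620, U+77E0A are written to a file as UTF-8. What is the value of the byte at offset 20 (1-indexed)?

0x8A

1-indexed offset 20 is 0-indexed offset 19.
U+21D1 → 3-byte form E2 87 91 at offsets 0–2.
U+FF1D → 3-byte form EF BC 9D at offsets 3–5.
U+07D8 → 2-byte form DF 98 at offsets 6–7.
U+50DC8 → 4-byte form F1 90 B7 88 at offsets 8–11.
U+1F620 → 4-byte form F0 9F 98 A0 at offsets 12–15.
U+77E0A → 4-byte form F1 B7 B8 8A at offsets 16–19.
Offset 19 falls in char 6's range; it's byte 4 of F1 B7 B8 8A = 0x8A.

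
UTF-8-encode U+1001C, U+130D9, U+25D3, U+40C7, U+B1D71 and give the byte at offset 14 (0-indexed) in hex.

U+1001C → 4-byte form F0 90 80 9C at offsets 0–3.
U+130D9 → 4-byte form F0 93 83 99 at offsets 4–7.
U+25D3 → 3-byte form E2 97 93 at offsets 8–10.
U+40C7 → 3-byte form E4 83 87 at offsets 11–13.
U+B1D71 → 4-byte form F2 B1 B5 B1 at offsets 14–17.
Offset 14 falls in char 5's range; it's byte 1 of F2 B1 B5 B1 = 0xF2.

0xF2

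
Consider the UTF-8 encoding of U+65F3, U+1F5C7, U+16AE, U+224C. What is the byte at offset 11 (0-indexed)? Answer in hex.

U+65F3 → 3-byte form E6 97 B3 at offsets 0–2.
U+1F5C7 → 4-byte form F0 9F 97 87 at offsets 3–6.
U+16AE → 3-byte form E1 9A AE at offsets 7–9.
U+224C → 3-byte form E2 89 8C at offsets 10–12.
Offset 11 falls in char 4's range; it's byte 2 of E2 89 8C = 0x89.

0x89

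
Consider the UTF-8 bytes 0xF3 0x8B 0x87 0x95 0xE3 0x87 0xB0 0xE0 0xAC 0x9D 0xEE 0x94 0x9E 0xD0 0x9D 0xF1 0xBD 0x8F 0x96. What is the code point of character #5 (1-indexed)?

U+041D

Offset 0: leading byte 0xF3 = 11110011 → 4-byte char #1 = F3 8B 87 95.
Offset 4: leading byte 0xE3 = 11100011 → 3-byte char #2 = E3 87 B0.
Offset 7: leading byte 0xE0 = 11100000 → 3-byte char #3 = E0 AC 9D.
Offset 10: leading byte 0xEE = 11101110 → 3-byte char #4 = EE 94 9E.
Offset 13: leading byte 0xD0 = 11010000 → 2-byte char #5 = D0 9D.
Leading byte 0xD0 = 11010000 matches 110xxxxx → 2-byte sequence.
Byte 1: 0xD0 = 11010000, payload 10000 (5 bits).
Byte 2: 0x9D = 10011101 (10xxxxxx ✓), payload 011101.
Concatenate: 10000011101 = 0x41D (11 bits → U+041D).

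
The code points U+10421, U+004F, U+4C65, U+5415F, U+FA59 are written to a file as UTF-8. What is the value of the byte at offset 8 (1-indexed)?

1-indexed offset 8 is 0-indexed offset 7.
U+10421 → 4-byte form F0 90 90 A1 at offsets 0–3.
U+004F → 1-byte form 4F at offsets 4–4.
U+4C65 → 3-byte form E4 B1 A5 at offsets 5–7.
Offset 7 falls in char 3's range; it's byte 3 of E4 B1 A5 = 0xA5.

0xA5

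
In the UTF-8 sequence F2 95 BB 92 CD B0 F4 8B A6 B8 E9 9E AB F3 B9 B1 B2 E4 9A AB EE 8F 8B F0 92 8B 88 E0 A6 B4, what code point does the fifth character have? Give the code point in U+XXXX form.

U+F9C72

Offset 0: leading byte 0xF2 = 11110010 → 4-byte char #1 = F2 95 BB 92.
Offset 4: leading byte 0xCD = 11001101 → 2-byte char #2 = CD B0.
Offset 6: leading byte 0xF4 = 11110100 → 4-byte char #3 = F4 8B A6 B8.
Offset 10: leading byte 0xE9 = 11101001 → 3-byte char #4 = E9 9E AB.
Offset 13: leading byte 0xF3 = 11110011 → 4-byte char #5 = F3 B9 B1 B2.
Leading byte 0xF3 = 11110011 matches 11110xxx → 4-byte sequence.
Byte 1: 0xF3 = 11110011, payload 011 (3 bits).
Byte 2: 0xB9 = 10111001 (10xxxxxx ✓), payload 111001.
Byte 3: 0xB1 = 10110001 (10xxxxxx ✓), payload 110001.
Byte 4: 0xB2 = 10110010 (10xxxxxx ✓), payload 110010.
Concatenate: 011111001110001110010 = 0xF9C72 (21 bits → U+F9C72).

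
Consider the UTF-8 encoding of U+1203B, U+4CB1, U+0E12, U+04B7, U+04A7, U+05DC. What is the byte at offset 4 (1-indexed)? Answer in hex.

0xBB

1-indexed offset 4 is 0-indexed offset 3.
U+1203B → 4-byte form F0 92 80 BB at offsets 0–3.
Offset 3 falls in char 1's range; it's byte 4 of F0 92 80 BB = 0xBB.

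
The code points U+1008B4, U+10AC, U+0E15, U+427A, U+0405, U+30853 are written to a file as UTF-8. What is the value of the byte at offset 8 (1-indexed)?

0xE0

1-indexed offset 8 is 0-indexed offset 7.
U+1008B4 → 4-byte form F4 80 A2 B4 at offsets 0–3.
U+10AC → 3-byte form E1 82 AC at offsets 4–6.
U+0E15 → 3-byte form E0 B8 95 at offsets 7–9.
Offset 7 falls in char 3's range; it's byte 1 of E0 B8 95 = 0xE0.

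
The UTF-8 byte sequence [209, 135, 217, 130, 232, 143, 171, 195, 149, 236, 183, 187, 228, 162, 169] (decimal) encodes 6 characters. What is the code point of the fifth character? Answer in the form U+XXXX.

Offset 0: leading byte 0xD1 = 11010001 → 2-byte char #1 = D1 87.
Offset 2: leading byte 0xD9 = 11011001 → 2-byte char #2 = D9 82.
Offset 4: leading byte 0xE8 = 11101000 → 3-byte char #3 = E8 8F AB.
Offset 7: leading byte 0xC3 = 11000011 → 2-byte char #4 = C3 95.
Offset 9: leading byte 0xEC = 11101100 → 3-byte char #5 = EC B7 BB.
Leading byte 0xEC = 11101100 matches 1110xxxx → 3-byte sequence.
Byte 1: 0xEC = 11101100, payload 1100 (4 bits).
Byte 2: 0xB7 = 10110111 (10xxxxxx ✓), payload 110111.
Byte 3: 0xBB = 10111011 (10xxxxxx ✓), payload 111011.
Concatenate: 1100110111111011 = 0xCDFB (16 bits → U+CDFB).

U+CDFB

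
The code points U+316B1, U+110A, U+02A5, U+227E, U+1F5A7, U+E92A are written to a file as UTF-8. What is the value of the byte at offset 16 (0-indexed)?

U+316B1 → 4-byte form F0 B1 9A B1 at offsets 0–3.
U+110A → 3-byte form E1 84 8A at offsets 4–6.
U+02A5 → 2-byte form CA A5 at offsets 7–8.
U+227E → 3-byte form E2 89 BE at offsets 9–11.
U+1F5A7 → 4-byte form F0 9F 96 A7 at offsets 12–15.
U+E92A → 3-byte form EE A4 AA at offsets 16–18.
Offset 16 falls in char 6's range; it's byte 1 of EE A4 AA = 0xEE.

0xEE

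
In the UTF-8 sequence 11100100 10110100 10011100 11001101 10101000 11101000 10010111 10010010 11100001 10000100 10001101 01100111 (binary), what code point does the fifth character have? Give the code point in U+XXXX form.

U+0067

Offset 0: leading byte 0xE4 = 11100100 → 3-byte char #1 = E4 B4 9C.
Offset 3: leading byte 0xCD = 11001101 → 2-byte char #2 = CD A8.
Offset 5: leading byte 0xE8 = 11101000 → 3-byte char #3 = E8 97 92.
Offset 8: leading byte 0xE1 = 11100001 → 3-byte char #4 = E1 84 8D.
Offset 11: leading byte 0x67 = 01100111 → 1-byte char #5 = 67.
Leading byte 0x67 = 01100111 matches 0xxxxxxx → 1-byte sequence.
Byte 1: 0x67 = 01100111, payload 1100111 (7 bits).
Concatenate: 1100111 = 0x67 (7 bits → U+0067).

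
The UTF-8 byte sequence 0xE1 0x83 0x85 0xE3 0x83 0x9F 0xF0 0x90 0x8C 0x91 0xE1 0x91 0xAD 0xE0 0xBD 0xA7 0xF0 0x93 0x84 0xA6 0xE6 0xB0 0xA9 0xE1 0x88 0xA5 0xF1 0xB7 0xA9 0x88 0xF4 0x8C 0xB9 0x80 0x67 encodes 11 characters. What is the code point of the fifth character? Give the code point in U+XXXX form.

Offset 0: leading byte 0xE1 = 11100001 → 3-byte char #1 = E1 83 85.
Offset 3: leading byte 0xE3 = 11100011 → 3-byte char #2 = E3 83 9F.
Offset 6: leading byte 0xF0 = 11110000 → 4-byte char #3 = F0 90 8C 91.
Offset 10: leading byte 0xE1 = 11100001 → 3-byte char #4 = E1 91 AD.
Offset 13: leading byte 0xE0 = 11100000 → 3-byte char #5 = E0 BD A7.
Leading byte 0xE0 = 11100000 matches 1110xxxx → 3-byte sequence.
Byte 1: 0xE0 = 11100000, payload 0000 (4 bits).
Byte 2: 0xBD = 10111101 (10xxxxxx ✓), payload 111101.
Byte 3: 0xA7 = 10100111 (10xxxxxx ✓), payload 100111.
Concatenate: 0000111101100111 = 0xF67 (16 bits → U+0F67).

U+0F67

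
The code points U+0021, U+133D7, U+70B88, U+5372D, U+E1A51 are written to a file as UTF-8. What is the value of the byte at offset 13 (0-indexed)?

0xF3

U+0021 → 1-byte form 21 at offsets 0–0.
U+133D7 → 4-byte form F0 93 8F 97 at offsets 1–4.
U+70B88 → 4-byte form F1 B0 AE 88 at offsets 5–8.
U+5372D → 4-byte form F1 93 9C AD at offsets 9–12.
U+E1A51 → 4-byte form F3 A1 A9 91 at offsets 13–16.
Offset 13 falls in char 5's range; it's byte 1 of F3 A1 A9 91 = 0xF3.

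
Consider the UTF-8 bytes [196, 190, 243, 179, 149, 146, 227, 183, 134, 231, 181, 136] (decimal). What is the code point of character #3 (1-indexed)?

Offset 0: leading byte 0xC4 = 11000100 → 2-byte char #1 = C4 BE.
Offset 2: leading byte 0xF3 = 11110011 → 4-byte char #2 = F3 B3 95 92.
Offset 6: leading byte 0xE3 = 11100011 → 3-byte char #3 = E3 B7 86.
Leading byte 0xE3 = 11100011 matches 1110xxxx → 3-byte sequence.
Byte 1: 0xE3 = 11100011, payload 0011 (4 bits).
Byte 2: 0xB7 = 10110111 (10xxxxxx ✓), payload 110111.
Byte 3: 0x86 = 10000110 (10xxxxxx ✓), payload 000110.
Concatenate: 0011110111000110 = 0x3DC6 (16 bits → U+3DC6).

U+3DC6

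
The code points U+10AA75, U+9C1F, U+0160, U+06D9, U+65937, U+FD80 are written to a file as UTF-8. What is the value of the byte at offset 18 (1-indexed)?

0x80

1-indexed offset 18 is 0-indexed offset 17.
U+10AA75 → 4-byte form F4 8A A9 B5 at offsets 0–3.
U+9C1F → 3-byte form E9 B0 9F at offsets 4–6.
U+0160 → 2-byte form C5 A0 at offsets 7–8.
U+06D9 → 2-byte form DB 99 at offsets 9–10.
U+65937 → 4-byte form F1 A5 A4 B7 at offsets 11–14.
U+FD80 → 3-byte form EF B6 80 at offsets 15–17.
Offset 17 falls in char 6's range; it's byte 3 of EF B6 80 = 0x80.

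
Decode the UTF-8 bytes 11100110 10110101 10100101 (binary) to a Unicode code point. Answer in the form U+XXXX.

U+6D65

Leading byte 0xE6 = 11100110 matches 1110xxxx → 3-byte sequence.
Byte 1: 0xE6 = 11100110, payload 0110 (4 bits).
Byte 2: 0xB5 = 10110101 (10xxxxxx ✓), payload 110101.
Byte 3: 0xA5 = 10100101 (10xxxxxx ✓), payload 100101.
Concatenate: 0110110101100101 = 0x6D65 (16 bits → U+6D65).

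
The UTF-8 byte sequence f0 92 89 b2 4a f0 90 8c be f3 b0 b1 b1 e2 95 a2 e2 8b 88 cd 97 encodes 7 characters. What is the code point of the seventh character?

Offset 0: leading byte 0xF0 = 11110000 → 4-byte char #1 = F0 92 89 B2.
Offset 4: leading byte 0x4A = 01001010 → 1-byte char #2 = 4A.
Offset 5: leading byte 0xF0 = 11110000 → 4-byte char #3 = F0 90 8C BE.
Offset 9: leading byte 0xF3 = 11110011 → 4-byte char #4 = F3 B0 B1 B1.
Offset 13: leading byte 0xE2 = 11100010 → 3-byte char #5 = E2 95 A2.
Offset 16: leading byte 0xE2 = 11100010 → 3-byte char #6 = E2 8B 88.
Offset 19: leading byte 0xCD = 11001101 → 2-byte char #7 = CD 97.
Leading byte 0xCD = 11001101 matches 110xxxxx → 2-byte sequence.
Byte 1: 0xCD = 11001101, payload 01101 (5 bits).
Byte 2: 0x97 = 10010111 (10xxxxxx ✓), payload 010111.
Concatenate: 01101010111 = 0x357 (11 bits → U+0357).

U+0357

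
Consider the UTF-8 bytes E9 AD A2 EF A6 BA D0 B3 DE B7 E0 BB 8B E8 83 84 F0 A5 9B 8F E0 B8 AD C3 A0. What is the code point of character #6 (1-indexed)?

U+80C4

Offset 0: leading byte 0xE9 = 11101001 → 3-byte char #1 = E9 AD A2.
Offset 3: leading byte 0xEF = 11101111 → 3-byte char #2 = EF A6 BA.
Offset 6: leading byte 0xD0 = 11010000 → 2-byte char #3 = D0 B3.
Offset 8: leading byte 0xDE = 11011110 → 2-byte char #4 = DE B7.
Offset 10: leading byte 0xE0 = 11100000 → 3-byte char #5 = E0 BB 8B.
Offset 13: leading byte 0xE8 = 11101000 → 3-byte char #6 = E8 83 84.
Leading byte 0xE8 = 11101000 matches 1110xxxx → 3-byte sequence.
Byte 1: 0xE8 = 11101000, payload 1000 (4 bits).
Byte 2: 0x83 = 10000011 (10xxxxxx ✓), payload 000011.
Byte 3: 0x84 = 10000100 (10xxxxxx ✓), payload 000100.
Concatenate: 1000000011000100 = 0x80C4 (16 bits → U+80C4).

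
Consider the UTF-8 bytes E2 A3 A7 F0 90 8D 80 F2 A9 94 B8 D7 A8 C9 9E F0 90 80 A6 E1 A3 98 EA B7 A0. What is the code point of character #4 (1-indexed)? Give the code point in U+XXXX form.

Offset 0: leading byte 0xE2 = 11100010 → 3-byte char #1 = E2 A3 A7.
Offset 3: leading byte 0xF0 = 11110000 → 4-byte char #2 = F0 90 8D 80.
Offset 7: leading byte 0xF2 = 11110010 → 4-byte char #3 = F2 A9 94 B8.
Offset 11: leading byte 0xD7 = 11010111 → 2-byte char #4 = D7 A8.
Leading byte 0xD7 = 11010111 matches 110xxxxx → 2-byte sequence.
Byte 1: 0xD7 = 11010111, payload 10111 (5 bits).
Byte 2: 0xA8 = 10101000 (10xxxxxx ✓), payload 101000.
Concatenate: 10111101000 = 0x5E8 (11 bits → U+05E8).

U+05E8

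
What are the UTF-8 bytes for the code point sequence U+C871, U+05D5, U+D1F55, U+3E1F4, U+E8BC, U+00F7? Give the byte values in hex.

U+C871: 3-byte form → EC A1 B1.
U+05D5: 2-byte form → D7 95.
U+D1F55: 4-byte form → F3 91 BD 95.
U+3E1F4: 4-byte form → F0 BE 87 B4.
U+E8BC: 3-byte form → EE A2 BC.
U+00F7: 2-byte form → C3 B7.
Concatenated (18 bytes): EC A1 B1 D7 95 F3 91 BD 95 F0 BE 87 B4 EE A2 BC C3 B7.

EC A1 B1 D7 95 F3 91 BD 95 F0 BE 87 B4 EE A2 BC C3 B7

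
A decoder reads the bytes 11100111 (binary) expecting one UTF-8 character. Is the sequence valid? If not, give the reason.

invalid (sequence truncated)

Leading byte 0xE7 = 11100111 → 3-byte form, but only 1 byte is present.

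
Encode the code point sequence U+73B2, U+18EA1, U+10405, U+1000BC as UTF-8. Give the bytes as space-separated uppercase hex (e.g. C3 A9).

U+73B2: 3-byte form → E7 8E B2.
U+18EA1: 4-byte form → F0 98 BA A1.
U+10405: 4-byte form → F0 90 90 85.
U+1000BC: 4-byte form → F4 80 82 BC.
Concatenated (15 bytes): E7 8E B2 F0 98 BA A1 F0 90 90 85 F4 80 82 BC.

E7 8E B2 F0 98 BA A1 F0 90 90 85 F4 80 82 BC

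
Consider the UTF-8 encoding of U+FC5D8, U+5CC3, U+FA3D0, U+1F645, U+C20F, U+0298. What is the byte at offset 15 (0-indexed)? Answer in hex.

U+FC5D8 → 4-byte form F3 BC 97 98 at offsets 0–3.
U+5CC3 → 3-byte form E5 B3 83 at offsets 4–6.
U+FA3D0 → 4-byte form F3 BA 8F 90 at offsets 7–10.
U+1F645 → 4-byte form F0 9F 99 85 at offsets 11–14.
U+C20F → 3-byte form EC 88 8F at offsets 15–17.
Offset 15 falls in char 5's range; it's byte 1 of EC 88 8F = 0xEC.

0xEC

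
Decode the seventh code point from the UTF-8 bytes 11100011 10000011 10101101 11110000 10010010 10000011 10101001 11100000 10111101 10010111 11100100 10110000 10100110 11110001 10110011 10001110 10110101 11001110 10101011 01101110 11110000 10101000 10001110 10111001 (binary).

Offset 0: leading byte 0xE3 = 11100011 → 3-byte char #1 = E3 83 AD.
Offset 3: leading byte 0xF0 = 11110000 → 4-byte char #2 = F0 92 83 A9.
Offset 7: leading byte 0xE0 = 11100000 → 3-byte char #3 = E0 BD 97.
Offset 10: leading byte 0xE4 = 11100100 → 3-byte char #4 = E4 B0 A6.
Offset 13: leading byte 0xF1 = 11110001 → 4-byte char #5 = F1 B3 8E B5.
Offset 17: leading byte 0xCE = 11001110 → 2-byte char #6 = CE AB.
Offset 19: leading byte 0x6E = 01101110 → 1-byte char #7 = 6E.
Leading byte 0x6E = 01101110 matches 0xxxxxxx → 1-byte sequence.
Byte 1: 0x6E = 01101110, payload 1101110 (7 bits).
Concatenate: 1101110 = 0x6E (7 bits → U+006E).

U+006E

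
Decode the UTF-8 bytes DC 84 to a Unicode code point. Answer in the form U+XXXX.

U+0704

Leading byte 0xDC = 11011100 matches 110xxxxx → 2-byte sequence.
Byte 1: 0xDC = 11011100, payload 11100 (5 bits).
Byte 2: 0x84 = 10000100 (10xxxxxx ✓), payload 000100.
Concatenate: 11100000100 = 0x704 (11 bits → U+0704).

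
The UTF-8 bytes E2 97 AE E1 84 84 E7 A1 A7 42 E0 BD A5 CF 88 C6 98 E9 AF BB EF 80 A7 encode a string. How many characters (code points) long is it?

9

Byte at offset 0: 0xE2 = 11100010 → 3-byte char (#1). Advance 3.
Byte at offset 3: 0xE1 = 11100001 → 3-byte char (#2). Advance 3.
Byte at offset 6: 0xE7 = 11100111 → 3-byte char (#3). Advance 3.
Byte at offset 9: 0x42 = 01000010 → 1-byte char (#4). Advance 1.
Byte at offset 10: 0xE0 = 11100000 → 3-byte char (#5). Advance 3.
Byte at offset 13: 0xCF = 11001111 → 2-byte char (#6). Advance 2.
Byte at offset 15: 0xC6 = 11000110 → 2-byte char (#7). Advance 2.
Byte at offset 17: 0xE9 = 11101001 → 3-byte char (#8). Advance 3.
Byte at offset 20: 0xEF = 11101111 → 3-byte char (#9). Advance 3.
Reached end at offset 23 after 9 code points.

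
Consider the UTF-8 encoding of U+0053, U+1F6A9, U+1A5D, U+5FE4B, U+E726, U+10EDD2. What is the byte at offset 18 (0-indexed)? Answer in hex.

0x92

U+0053 → 1-byte form 53 at offsets 0–0.
U+1F6A9 → 4-byte form F0 9F 9A A9 at offsets 1–4.
U+1A5D → 3-byte form E1 A9 9D at offsets 5–7.
U+5FE4B → 4-byte form F1 9F B9 8B at offsets 8–11.
U+E726 → 3-byte form EE 9C A6 at offsets 12–14.
U+10EDD2 → 4-byte form F4 8E B7 92 at offsets 15–18.
Offset 18 falls in char 6's range; it's byte 4 of F4 8E B7 92 = 0x92.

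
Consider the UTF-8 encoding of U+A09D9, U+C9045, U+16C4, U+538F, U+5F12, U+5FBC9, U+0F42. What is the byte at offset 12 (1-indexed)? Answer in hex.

0xE5

1-indexed offset 12 is 0-indexed offset 11.
U+A09D9 → 4-byte form F2 A0 A7 99 at offsets 0–3.
U+C9045 → 4-byte form F3 89 81 85 at offsets 4–7.
U+16C4 → 3-byte form E1 9B 84 at offsets 8–10.
U+538F → 3-byte form E5 8E 8F at offsets 11–13.
Offset 11 falls in char 4's range; it's byte 1 of E5 8E 8F = 0xE5.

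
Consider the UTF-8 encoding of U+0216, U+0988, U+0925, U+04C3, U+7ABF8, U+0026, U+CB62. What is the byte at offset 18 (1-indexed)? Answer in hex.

1-indexed offset 18 is 0-indexed offset 17.
U+0216 → 2-byte form C8 96 at offsets 0–1.
U+0988 → 3-byte form E0 A6 88 at offsets 2–4.
U+0925 → 3-byte form E0 A4 A5 at offsets 5–7.
U+04C3 → 2-byte form D3 83 at offsets 8–9.
U+7ABF8 → 4-byte form F1 BA AF B8 at offsets 10–13.
U+0026 → 1-byte form 26 at offsets 14–14.
U+CB62 → 3-byte form EC AD A2 at offsets 15–17.
Offset 17 falls in char 7's range; it's byte 3 of EC AD A2 = 0xA2.

0xA2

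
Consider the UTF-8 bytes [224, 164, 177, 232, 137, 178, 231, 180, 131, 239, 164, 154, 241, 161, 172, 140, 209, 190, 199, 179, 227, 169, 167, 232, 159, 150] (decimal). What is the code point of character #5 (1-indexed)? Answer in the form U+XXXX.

Offset 0: leading byte 0xE0 = 11100000 → 3-byte char #1 = E0 A4 B1.
Offset 3: leading byte 0xE8 = 11101000 → 3-byte char #2 = E8 89 B2.
Offset 6: leading byte 0xE7 = 11100111 → 3-byte char #3 = E7 B4 83.
Offset 9: leading byte 0xEF = 11101111 → 3-byte char #4 = EF A4 9A.
Offset 12: leading byte 0xF1 = 11110001 → 4-byte char #5 = F1 A1 AC 8C.
Leading byte 0xF1 = 11110001 matches 11110xxx → 4-byte sequence.
Byte 1: 0xF1 = 11110001, payload 001 (3 bits).
Byte 2: 0xA1 = 10100001 (10xxxxxx ✓), payload 100001.
Byte 3: 0xAC = 10101100 (10xxxxxx ✓), payload 101100.
Byte 4: 0x8C = 10001100 (10xxxxxx ✓), payload 001100.
Concatenate: 001100001101100001100 = 0x61B0C (21 bits → U+61B0C).

U+61B0C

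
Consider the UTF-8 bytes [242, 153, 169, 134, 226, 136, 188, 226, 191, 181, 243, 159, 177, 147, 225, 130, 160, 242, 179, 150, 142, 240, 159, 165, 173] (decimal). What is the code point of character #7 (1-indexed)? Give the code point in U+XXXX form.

Offset 0: leading byte 0xF2 = 11110010 → 4-byte char #1 = F2 99 A9 86.
Offset 4: leading byte 0xE2 = 11100010 → 3-byte char #2 = E2 88 BC.
Offset 7: leading byte 0xE2 = 11100010 → 3-byte char #3 = E2 BF B5.
Offset 10: leading byte 0xF3 = 11110011 → 4-byte char #4 = F3 9F B1 93.
Offset 14: leading byte 0xE1 = 11100001 → 3-byte char #5 = E1 82 A0.
Offset 17: leading byte 0xF2 = 11110010 → 4-byte char #6 = F2 B3 96 8E.
Offset 21: leading byte 0xF0 = 11110000 → 4-byte char #7 = F0 9F A5 AD.
Leading byte 0xF0 = 11110000 matches 11110xxx → 4-byte sequence.
Byte 1: 0xF0 = 11110000, payload 000 (3 bits).
Byte 2: 0x9F = 10011111 (10xxxxxx ✓), payload 011111.
Byte 3: 0xA5 = 10100101 (10xxxxxx ✓), payload 100101.
Byte 4: 0xAD = 10101101 (10xxxxxx ✓), payload 101101.
Concatenate: 000011111100101101101 = 0x1F96D (21 bits → U+1F96D).

U+1F96D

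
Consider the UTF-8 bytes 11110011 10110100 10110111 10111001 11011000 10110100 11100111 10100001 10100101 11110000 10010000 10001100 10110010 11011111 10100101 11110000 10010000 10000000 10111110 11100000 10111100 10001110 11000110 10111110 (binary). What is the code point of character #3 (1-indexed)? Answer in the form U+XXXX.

Offset 0: leading byte 0xF3 = 11110011 → 4-byte char #1 = F3 B4 B7 B9.
Offset 4: leading byte 0xD8 = 11011000 → 2-byte char #2 = D8 B4.
Offset 6: leading byte 0xE7 = 11100111 → 3-byte char #3 = E7 A1 A5.
Leading byte 0xE7 = 11100111 matches 1110xxxx → 3-byte sequence.
Byte 1: 0xE7 = 11100111, payload 0111 (4 bits).
Byte 2: 0xA1 = 10100001 (10xxxxxx ✓), payload 100001.
Byte 3: 0xA5 = 10100101 (10xxxxxx ✓), payload 100101.
Concatenate: 0111100001100101 = 0x7865 (16 bits → U+7865).

U+7865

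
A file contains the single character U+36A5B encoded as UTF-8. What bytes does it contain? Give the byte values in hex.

F0 B6 A9 9B

U+36A5B = 0x36A5B = 223835 decimal. In range U+10000–U+10FFFF → 4-byte form: 11110xxx 10xxxxxx 10xxxxxx 10xxxxxx.
Binary (21 bits): 000110110101001011011.
Split 3+6+6+6: 000 | 110110 | 101001 | 011011.
Byte 1: 11110000 = 0xF0.
Byte 2: 10110110 = 0xB6.
Byte 3: 10101001 = 0xA9.
Byte 4: 10011011 = 0x9B.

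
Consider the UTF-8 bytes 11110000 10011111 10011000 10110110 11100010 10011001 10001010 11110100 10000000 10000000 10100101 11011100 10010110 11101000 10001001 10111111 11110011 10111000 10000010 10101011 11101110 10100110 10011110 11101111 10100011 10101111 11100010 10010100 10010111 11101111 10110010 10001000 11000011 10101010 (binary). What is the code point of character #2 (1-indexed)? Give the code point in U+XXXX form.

Offset 0: leading byte 0xF0 = 11110000 → 4-byte char #1 = F0 9F 98 B6.
Offset 4: leading byte 0xE2 = 11100010 → 3-byte char #2 = E2 99 8A.
Leading byte 0xE2 = 11100010 matches 1110xxxx → 3-byte sequence.
Byte 1: 0xE2 = 11100010, payload 0010 (4 bits).
Byte 2: 0x99 = 10011001 (10xxxxxx ✓), payload 011001.
Byte 3: 0x8A = 10001010 (10xxxxxx ✓), payload 001010.
Concatenate: 0010011001001010 = 0x264A (16 bits → U+264A).

U+264A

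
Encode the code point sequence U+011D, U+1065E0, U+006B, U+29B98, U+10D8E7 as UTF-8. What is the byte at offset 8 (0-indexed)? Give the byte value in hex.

U+011D → 2-byte form C4 9D at offsets 0–1.
U+1065E0 → 4-byte form F4 86 97 A0 at offsets 2–5.
U+006B → 1-byte form 6B at offsets 6–6.
U+29B98 → 4-byte form F0 A9 AE 98 at offsets 7–10.
Offset 8 falls in char 4's range; it's byte 2 of F0 A9 AE 98 = 0xA9.

0xA9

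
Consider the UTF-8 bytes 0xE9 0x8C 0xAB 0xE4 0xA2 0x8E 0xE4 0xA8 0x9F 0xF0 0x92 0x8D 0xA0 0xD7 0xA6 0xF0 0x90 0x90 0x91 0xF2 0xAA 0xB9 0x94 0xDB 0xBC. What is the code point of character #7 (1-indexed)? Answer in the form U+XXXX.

Offset 0: leading byte 0xE9 = 11101001 → 3-byte char #1 = E9 8C AB.
Offset 3: leading byte 0xE4 = 11100100 → 3-byte char #2 = E4 A2 8E.
Offset 6: leading byte 0xE4 = 11100100 → 3-byte char #3 = E4 A8 9F.
Offset 9: leading byte 0xF0 = 11110000 → 4-byte char #4 = F0 92 8D A0.
Offset 13: leading byte 0xD7 = 11010111 → 2-byte char #5 = D7 A6.
Offset 15: leading byte 0xF0 = 11110000 → 4-byte char #6 = F0 90 90 91.
Offset 19: leading byte 0xF2 = 11110010 → 4-byte char #7 = F2 AA B9 94.
Leading byte 0xF2 = 11110010 matches 11110xxx → 4-byte sequence.
Byte 1: 0xF2 = 11110010, payload 010 (3 bits).
Byte 2: 0xAA = 10101010 (10xxxxxx ✓), payload 101010.
Byte 3: 0xB9 = 10111001 (10xxxxxx ✓), payload 111001.
Byte 4: 0x94 = 10010100 (10xxxxxx ✓), payload 010100.
Concatenate: 010101010111001010100 = 0xAAE54 (21 bits → U+AAE54).

U+AAE54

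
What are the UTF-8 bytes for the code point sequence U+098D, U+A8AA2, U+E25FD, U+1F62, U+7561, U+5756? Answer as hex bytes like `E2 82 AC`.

E0 A6 8D F2 A8 AA A2 F3 A2 97 BD E1 BD A2 E7 95 A1 E5 9D 96

U+098D: 3-byte form → E0 A6 8D.
U+A8AA2: 4-byte form → F2 A8 AA A2.
U+E25FD: 4-byte form → F3 A2 97 BD.
U+1F62: 3-byte form → E1 BD A2.
U+7561: 3-byte form → E7 95 A1.
U+5756: 3-byte form → E5 9D 96.
Concatenated (20 bytes): E0 A6 8D F2 A8 AA A2 F3 A2 97 BD E1 BD A2 E7 95 A1 E5 9D 96.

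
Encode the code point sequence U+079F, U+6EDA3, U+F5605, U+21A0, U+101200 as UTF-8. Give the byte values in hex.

DE 9F F1 AE B6 A3 F3 B5 98 85 E2 86 A0 F4 81 88 80

U+079F: 2-byte form → DE 9F.
U+6EDA3: 4-byte form → F1 AE B6 A3.
U+F5605: 4-byte form → F3 B5 98 85.
U+21A0: 3-byte form → E2 86 A0.
U+101200: 4-byte form → F4 81 88 80.
Concatenated (17 bytes): DE 9F F1 AE B6 A3 F3 B5 98 85 E2 86 A0 F4 81 88 80.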